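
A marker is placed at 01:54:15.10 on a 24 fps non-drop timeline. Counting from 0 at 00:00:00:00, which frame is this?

164530

Total seconds to the label: (1 × 3600 + 54 × 60 + 15) = 6855.
Frame index = 6855 × 24 + 10 = 164530.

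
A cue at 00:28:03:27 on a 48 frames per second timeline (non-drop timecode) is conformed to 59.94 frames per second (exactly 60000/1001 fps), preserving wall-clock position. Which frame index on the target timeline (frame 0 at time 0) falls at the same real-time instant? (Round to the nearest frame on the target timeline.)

Source frame index: (0×3600 + 28×60 + 3) × 48 + 27 = 80811.
Real time: 80811 / (48) = 26937/16 s.
Target frame: (26937/16) × (60000/1001) = 101013750/1001 ≈ 100912.837 → 100913.

frame 100913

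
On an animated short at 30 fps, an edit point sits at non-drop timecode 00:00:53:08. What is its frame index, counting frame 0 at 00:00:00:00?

Total seconds to the label: (0 × 3600 + 0 × 60 + 53) = 53.
Frame index = 53 × 30 + 8 = 1598.

frame 1598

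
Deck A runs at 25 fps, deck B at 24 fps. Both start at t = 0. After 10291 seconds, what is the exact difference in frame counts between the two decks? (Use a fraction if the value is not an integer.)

10291 frames

A emits 25 × 10291 = 257275 frames; B emits 24 × 10291 = 246984.
Difference = 10291 frames; B is behind A.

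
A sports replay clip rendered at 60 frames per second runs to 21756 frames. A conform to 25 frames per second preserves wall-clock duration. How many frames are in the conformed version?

9065 frames

Target frames = source frames × (target rate / source rate) = 21756 × (25)/(60) = 21756 × 5/12 = 9065.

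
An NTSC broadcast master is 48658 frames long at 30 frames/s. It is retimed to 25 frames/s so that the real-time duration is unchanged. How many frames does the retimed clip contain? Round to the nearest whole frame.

Frames at target rate = 48658 × (25) / (30) = 121645/3 ≈ 40548.333.
Nearest whole frame: 40548.

40548 frames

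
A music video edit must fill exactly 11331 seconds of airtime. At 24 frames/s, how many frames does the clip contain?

271944 frames

Frames = 11331 × 24 = 271944.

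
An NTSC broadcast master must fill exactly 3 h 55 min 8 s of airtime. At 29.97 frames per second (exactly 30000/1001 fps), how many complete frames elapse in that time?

422817 frames

3 h 55 min 8 s = 14108 s.
Frames = 14108 × 30000/1001 = 423240000/1001 ≈ 422817.1828.
Complete frames: 422817.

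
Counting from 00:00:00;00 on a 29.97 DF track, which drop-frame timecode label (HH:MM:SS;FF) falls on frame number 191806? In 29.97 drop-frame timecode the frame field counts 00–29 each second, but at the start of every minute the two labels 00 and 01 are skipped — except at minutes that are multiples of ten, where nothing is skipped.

01:46:39;28

Each 10-minute DF block holds 10 × 60 × 30 − 9 × 2 = 17982 frames. 191806 ÷ 17982 → 10 full blocks, remainder 11986.
Within the partial block the first minute is 1800 frames and each further minute 1798, so 6 further minute boundaries passed. Total skipped labels = 18 × 10 + 2 × 6 = 192.
Non-drop label index = 191806 + 192 = 191998; at 30 labels/s that is 01:46:39:28, i.e. DF 01:46:39;28.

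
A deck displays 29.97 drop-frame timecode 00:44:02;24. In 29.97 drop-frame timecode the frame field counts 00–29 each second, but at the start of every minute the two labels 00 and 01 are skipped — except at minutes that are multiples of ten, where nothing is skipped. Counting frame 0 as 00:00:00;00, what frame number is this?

79204

Complete 10-minute blocks: 4, each 17982 frames → 71928.
Remaining 4 whole minutes in the current block: 1800 + 3 × 1798 = 7194 frames.
Within the current minute: 2 × 30 + 24 − 2 = 82 (labels ;00/;01 skipped at this minute). Total = 71928 + 7194 + 82 = 79204.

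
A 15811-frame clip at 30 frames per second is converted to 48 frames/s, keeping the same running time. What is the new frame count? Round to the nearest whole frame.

25298 frames

Frames at target rate = 15811 × (48) / (30) = 126488/5 ≈ 25297.600.
Nearest whole frame: 25298.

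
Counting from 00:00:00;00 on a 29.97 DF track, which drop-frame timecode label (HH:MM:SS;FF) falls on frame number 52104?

00:28:58;16

Each 10-minute DF block holds 10 × 60 × 30 − 9 × 2 = 17982 frames. 52104 ÷ 17982 → 2 full blocks, remainder 16140.
Within the partial block the first minute is 1800 frames and each further minute 1798, so 8 further minute boundaries passed. Total skipped labels = 18 × 2 + 2 × 8 = 52.
Non-drop label index = 52104 + 52 = 52156; at 30 labels/s that is 00:28:58:16, i.e. DF 00:28:58;16.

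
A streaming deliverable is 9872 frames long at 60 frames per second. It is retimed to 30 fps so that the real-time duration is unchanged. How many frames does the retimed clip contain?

4936 frames

Frames at target rate = 9872 × (30) / (60) = 4936.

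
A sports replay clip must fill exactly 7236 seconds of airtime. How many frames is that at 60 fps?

434160 frames

Frames = 7236 × 60 = 434160.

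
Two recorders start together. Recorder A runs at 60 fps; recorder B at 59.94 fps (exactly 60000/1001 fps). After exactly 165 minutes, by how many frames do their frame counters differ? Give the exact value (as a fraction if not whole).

165 min = 9900 s.
A emits 60 × 9900 = 594000 frames; B emits 60000/1001 × 9900 = 54000000/91.
Difference = 54000/91 frames (≈ 593.4066); B is behind A.

54000/91 frames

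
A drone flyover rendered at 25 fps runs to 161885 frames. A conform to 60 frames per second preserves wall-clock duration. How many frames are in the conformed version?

Target frames = source frames × (target rate / source rate) = 161885 × (60)/(25) = 161885 × 12/5 = 388524.

388524 frames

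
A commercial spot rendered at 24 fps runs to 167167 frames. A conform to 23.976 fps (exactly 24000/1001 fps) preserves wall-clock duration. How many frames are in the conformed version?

Target frames = source frames × (target rate / source rate) = 167167 × (24000/1001)/(24) = 167167 × 1000/1001 = 167000.

167000 frames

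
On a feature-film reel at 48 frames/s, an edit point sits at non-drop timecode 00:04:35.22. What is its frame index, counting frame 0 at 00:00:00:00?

frame 13222

Total seconds to the label: (0 × 3600 + 4 × 60 + 35) = 275.
Frame index = 275 × 48 + 22 = 13222.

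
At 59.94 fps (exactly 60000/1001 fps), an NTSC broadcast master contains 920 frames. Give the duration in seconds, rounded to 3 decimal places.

Running time = 920 × 1001/60000 = 23023/1500 s ≈ 15.349 s.

15.349 seconds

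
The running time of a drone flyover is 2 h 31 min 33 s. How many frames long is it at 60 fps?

545580 frames

2 h 31 min 33 s = 9093 s.
Frames = 9093 × 60 = 545580.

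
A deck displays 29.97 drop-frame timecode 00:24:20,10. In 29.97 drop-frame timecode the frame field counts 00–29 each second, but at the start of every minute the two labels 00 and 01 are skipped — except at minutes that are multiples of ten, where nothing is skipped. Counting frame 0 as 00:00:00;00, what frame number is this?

43766

As if non-drop at 30 labels/s: (0 × 3600 + 24 × 60 + 20) × 30 + 10 = 43810.
Minute boundaries passed: 24; those not divisible by 10: 24 − 2 = 22; dropped labels = 2 × 22 = 44.
Actual frame index = 43810 − 44 = 43766.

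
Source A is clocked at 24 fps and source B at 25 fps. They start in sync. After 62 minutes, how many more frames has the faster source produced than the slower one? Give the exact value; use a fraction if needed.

62 min = 3720 s.
A emits 24 × 3720 = 89280 frames; B emits 25 × 3720 = 93000.
Difference = 3720 frames; B is ahead of A.

3720 frames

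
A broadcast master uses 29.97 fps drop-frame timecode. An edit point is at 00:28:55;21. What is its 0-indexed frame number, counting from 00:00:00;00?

As if non-drop at 30 labels/s: (0 × 3600 + 28 × 60 + 55) × 30 + 21 = 52071.
Minute boundaries passed: 28; those not divisible by 10: 28 − 2 = 26; dropped labels = 2 × 26 = 52.
Actual frame index = 52071 − 52 = 52019.

52019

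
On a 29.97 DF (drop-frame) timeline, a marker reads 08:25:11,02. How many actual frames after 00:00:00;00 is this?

Complete 10-minute blocks: 50, each 17982 frames → 899100.
Remaining 5 whole minutes in the current block: 1800 + 4 × 1798 = 8992 frames.
Within the current minute: 11 × 30 + 2 − 2 = 330 (labels ;00/;01 skipped at this minute). Total = 899100 + 8992 + 330 = 908422.

908422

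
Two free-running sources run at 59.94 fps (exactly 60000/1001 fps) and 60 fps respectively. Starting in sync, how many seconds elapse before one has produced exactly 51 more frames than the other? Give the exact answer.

The gap grows by |60 − 60000/1001| = 60/1001 frames per second.
Time for a 51-frame gap: 51 ÷ (60/1001) = 850.85 s.

850.85 seconds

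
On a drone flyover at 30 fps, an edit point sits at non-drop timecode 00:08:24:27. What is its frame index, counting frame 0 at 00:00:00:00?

15147

Total seconds to the label: (0 × 3600 + 8 × 60 + 24) = 504.
Frame index = 504 × 30 + 27 = 15147.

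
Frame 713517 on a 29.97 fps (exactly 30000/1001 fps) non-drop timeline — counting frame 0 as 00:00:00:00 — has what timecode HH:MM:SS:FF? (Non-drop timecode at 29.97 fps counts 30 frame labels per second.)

713517 ÷ 30 = 23783 full seconds, remainder 27 frames.
23783 s = 6 h 36 min 23 s.
Timecode: 06:36:23:27.

06:36:23:27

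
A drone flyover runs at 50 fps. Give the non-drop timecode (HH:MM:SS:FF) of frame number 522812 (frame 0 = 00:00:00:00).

02:54:16:12

522812 ÷ 50 = 10456 full seconds, remainder 12 frames.
10456 s = 2 h 54 min 16 s.
Timecode: 02:54:16:12.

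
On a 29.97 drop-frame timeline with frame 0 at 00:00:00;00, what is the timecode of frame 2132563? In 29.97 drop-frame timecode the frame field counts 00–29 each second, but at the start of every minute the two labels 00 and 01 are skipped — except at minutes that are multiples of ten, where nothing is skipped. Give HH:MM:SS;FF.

19:45:56;17

Ten DF minutes hold 17982 frames, so frame 2132563 lies in block 118 (frames 2121876–2139857) with 10687 frames into that block.
The block's first minute is 1800 frames and the rest 1798 each; 10687 frames reaches minute 5, so 118 × 18 + 5 × 2 = 2134 labels have been skipped so far.
Adding those back, label number 2132563 + 2134 = 2134697 at 30 labels/s is 71156 s + 17 f = 19 h 45 min 56 s frame 17, i.e. 19:45:56;17.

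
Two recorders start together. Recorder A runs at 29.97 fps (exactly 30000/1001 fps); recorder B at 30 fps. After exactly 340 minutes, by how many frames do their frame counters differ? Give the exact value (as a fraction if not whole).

340 min = 20400 s.
A emits 30000/1001 × 20400 = 612000000/1001 frames; B emits 30 × 20400 = 612000.
Difference = 612000/1001 frames (≈ 611.3886); B is ahead of A.

612000/1001 frames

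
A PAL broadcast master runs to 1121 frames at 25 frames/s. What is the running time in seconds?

44.84 seconds

Running time = 1121 / (25) = 44.84 s.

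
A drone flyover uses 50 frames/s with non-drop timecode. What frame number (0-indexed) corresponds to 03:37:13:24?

Total seconds to the label: (3 × 3600 + 37 × 60 + 13) = 13033.
Frame index = 13033 × 50 + 24 = 651674.

651674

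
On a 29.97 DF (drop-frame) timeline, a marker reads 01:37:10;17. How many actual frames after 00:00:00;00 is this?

174741

As if non-drop at 30 labels/s: (1 × 3600 + 37 × 60 + 10) × 30 + 17 = 174917.
Minute boundaries passed: 97; those not divisible by 10: 97 − 9 = 88; dropped labels = 2 × 88 = 176.
Actual frame index = 174917 − 176 = 174741.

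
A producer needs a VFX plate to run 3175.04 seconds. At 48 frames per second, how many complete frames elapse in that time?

152401 frames

Frames = 3175.04 × 48 = 3810048/25 ≈ 152401.9200.
Complete frames: 152401.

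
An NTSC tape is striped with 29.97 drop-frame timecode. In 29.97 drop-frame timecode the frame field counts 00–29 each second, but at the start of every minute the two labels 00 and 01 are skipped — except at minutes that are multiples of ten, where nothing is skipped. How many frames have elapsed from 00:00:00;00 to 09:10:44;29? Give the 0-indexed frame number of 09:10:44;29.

990359

Complete 10-minute blocks: 55, each 17982 frames → 989010.
Remaining 0 whole minutes in the current block: 0 frames.
Within the current minute: 44 × 30 + 29 = 1349. Total = 989010 + 0 + 1349 = 990359.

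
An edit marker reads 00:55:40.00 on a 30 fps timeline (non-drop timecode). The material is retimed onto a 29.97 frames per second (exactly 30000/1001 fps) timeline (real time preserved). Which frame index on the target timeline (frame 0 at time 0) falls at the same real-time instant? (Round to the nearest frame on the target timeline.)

Source frame index: (0×3600 + 55×60 + 40) × 30 + 0 = 100200.
Real time: 100200 / (30) = 3340 s.
Target frame: (3340) × (30000/1001) = 100200000/1001 ≈ 100099.900 → 100100.

frame 100100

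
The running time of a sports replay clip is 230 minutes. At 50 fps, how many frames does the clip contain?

690000 frames

230 min = 13800 s.
Frames = 13800 × 50 = 690000.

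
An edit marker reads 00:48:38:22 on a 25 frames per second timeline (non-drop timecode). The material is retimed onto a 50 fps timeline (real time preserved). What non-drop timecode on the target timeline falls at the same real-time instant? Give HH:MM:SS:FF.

Source frame index: (0×3600 + 48×60 + 38) × 25 + 22 = 72972.
Real time: 72972 / (25) = 72972/25 s.
Target frame: (72972/25) × (50) = 145944.
At 50 labels/s: frame 145944 → 00:48:38:44.

00:48:38:44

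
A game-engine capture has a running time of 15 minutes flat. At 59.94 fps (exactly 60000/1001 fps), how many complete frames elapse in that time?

53946 frames

15 min = 900 s.
Frames = 900 × 60000/1001 = 54000000/1001 ≈ 53946.0539.
Complete frames: 53946.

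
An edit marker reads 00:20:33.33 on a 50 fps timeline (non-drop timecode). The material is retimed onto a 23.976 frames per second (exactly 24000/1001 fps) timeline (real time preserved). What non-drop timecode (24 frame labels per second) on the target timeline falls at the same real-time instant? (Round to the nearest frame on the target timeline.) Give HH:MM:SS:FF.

00:20:32:10

Source frame index: (0×3600 + 20×60 + 33) × 50 + 33 = 61683.
Real time: 61683 / (50) = 61683/50 s.
Target frame: (61683/50) × (24000/1001) = 29607840/1001 ≈ 29578.262 → 29578.
At 24 labels/s: frame 29578 → 00:20:32:10.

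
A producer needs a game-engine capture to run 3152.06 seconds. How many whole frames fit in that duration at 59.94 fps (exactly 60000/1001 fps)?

188934 frames

Frames = 3152.06 × 60000/1001 = 189123600/1001 ≈ 188934.6653.
Complete frames: 188934.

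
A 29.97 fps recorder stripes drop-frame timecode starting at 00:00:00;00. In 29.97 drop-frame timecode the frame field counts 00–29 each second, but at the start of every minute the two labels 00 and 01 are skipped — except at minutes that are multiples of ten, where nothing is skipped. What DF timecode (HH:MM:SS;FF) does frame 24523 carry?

Each 10-minute DF block holds 10 × 60 × 30 − 9 × 2 = 17982 frames. 24523 ÷ 17982 → 1 full block, remainder 6541.
Within the partial block the first minute is 1800 frames and each further minute 1798, so 3 further minute boundaries passed. Total skipped labels = 18 × 1 + 2 × 3 = 24.
Non-drop label index = 24523 + 24 = 24547; at 30 labels/s that is 00:13:38:07, i.e. DF 00:13:38;07.

00:13:38;07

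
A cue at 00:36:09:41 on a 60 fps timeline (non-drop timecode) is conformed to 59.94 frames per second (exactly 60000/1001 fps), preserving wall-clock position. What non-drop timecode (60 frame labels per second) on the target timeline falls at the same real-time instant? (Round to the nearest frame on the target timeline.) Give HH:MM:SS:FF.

00:36:07:31

Source frame index: (0×3600 + 36×60 + 9) × 60 + 41 = 130181.
Real time: 130181 / (60) = 130181/60 s.
Target frame: (130181/60) × (60000/1001) = 130181000/1001 ≈ 130050.949 → 130051.
At 60 labels/s: frame 130051 → 00:36:07:31.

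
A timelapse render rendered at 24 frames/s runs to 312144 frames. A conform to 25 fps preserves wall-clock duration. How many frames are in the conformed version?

Target frames = source frames × (target rate / source rate) = 312144 × (25)/(24) = 312144 × 25/24 = 325150.

325150 frames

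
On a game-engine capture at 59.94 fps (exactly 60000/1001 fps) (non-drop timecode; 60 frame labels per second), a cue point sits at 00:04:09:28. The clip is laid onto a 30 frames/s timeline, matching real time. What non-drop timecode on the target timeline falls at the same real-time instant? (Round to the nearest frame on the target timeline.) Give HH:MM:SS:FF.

00:04:09:21

Source frame index: (0×3600 + 4×60 + 9) × 60 + 28 = 14968.
Real time: 14968 / (60000/1001) = 1872871/7500 s.
Target frame: (1872871/7500) × (30) = 1872871/250 ≈ 7491.484 → 7491.
At 30 labels/s: frame 7491 → 00:04:09:21.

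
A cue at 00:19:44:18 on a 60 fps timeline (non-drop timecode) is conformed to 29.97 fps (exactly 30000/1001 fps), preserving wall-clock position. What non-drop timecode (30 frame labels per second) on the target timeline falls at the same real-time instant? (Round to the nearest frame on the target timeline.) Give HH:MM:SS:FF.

00:19:43:04

Source frame index: (0×3600 + 19×60 + 44) × 60 + 18 = 71058.
Real time: 71058 / (60) = 11843/10 s.
Target frame: (11843/10) × (30000/1001) = 2733000/77 ≈ 35493.506 → 35494.
At 30 labels/s: frame 35494 → 00:19:43:04.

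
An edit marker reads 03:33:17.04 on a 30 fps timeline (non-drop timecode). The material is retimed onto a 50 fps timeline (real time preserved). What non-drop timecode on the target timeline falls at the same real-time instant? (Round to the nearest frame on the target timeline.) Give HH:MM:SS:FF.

03:33:17:07

Source frame index: (3×3600 + 33×60 + 17) × 30 + 4 = 383914.
Real time: 383914 / (30) = 191957/15 s.
Target frame: (191957/15) × (50) = 1919570/3 ≈ 639856.667 → 639857.
At 50 labels/s: frame 639857 → 03:33:17:07.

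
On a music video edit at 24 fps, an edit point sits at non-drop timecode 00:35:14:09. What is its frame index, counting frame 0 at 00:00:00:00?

frame 50745

Total seconds to the label: (0 × 3600 + 35 × 60 + 14) = 2114.
Frame index = 2114 × 24 + 9 = 50745.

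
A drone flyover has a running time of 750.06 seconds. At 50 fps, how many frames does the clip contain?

37503 frames

Frames = 750.06 × 50 = 37503.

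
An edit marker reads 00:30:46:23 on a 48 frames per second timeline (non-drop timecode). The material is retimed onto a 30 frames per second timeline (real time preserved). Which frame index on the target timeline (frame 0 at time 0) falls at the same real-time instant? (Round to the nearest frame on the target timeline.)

Source frame index: (0×3600 + 30×60 + 46) × 48 + 23 = 88631.
Real time: 88631 / (48) = 88631/48 s.
Target frame: (88631/48) × (30) = 443155/8 ≈ 55394.375 → 55394.

frame 55394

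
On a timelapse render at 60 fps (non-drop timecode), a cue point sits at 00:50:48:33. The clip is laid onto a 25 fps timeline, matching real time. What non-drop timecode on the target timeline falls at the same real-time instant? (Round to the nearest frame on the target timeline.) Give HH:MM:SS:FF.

00:50:48:14

Source frame index: (0×3600 + 50×60 + 48) × 60 + 33 = 182913.
Real time: 182913 / (60) = 60971/20 s.
Target frame: (60971/20) × (25) = 304855/4 ≈ 76213.750 → 76214.
At 25 labels/s: frame 76214 → 00:50:48:14.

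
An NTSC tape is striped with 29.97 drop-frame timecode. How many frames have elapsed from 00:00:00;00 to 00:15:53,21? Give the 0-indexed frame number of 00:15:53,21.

As if non-drop at 30 labels/s: (0 × 3600 + 15 × 60 + 53) × 30 + 21 = 28611.
Minute boundaries passed: 15; those not divisible by 10: 15 − 1 = 14; dropped labels = 2 × 14 = 28.
Actual frame index = 28611 − 28 = 28583.

28583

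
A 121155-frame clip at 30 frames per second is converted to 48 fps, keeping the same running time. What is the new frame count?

Target frames = source frames × (target rate / source rate) = 121155 × (48)/(30) = 121155 × 8/5 = 193848.

193848 frames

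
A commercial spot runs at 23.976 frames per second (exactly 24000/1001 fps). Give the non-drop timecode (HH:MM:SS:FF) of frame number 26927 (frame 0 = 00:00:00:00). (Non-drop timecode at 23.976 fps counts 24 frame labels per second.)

00:18:41:23

26927 ÷ 24 = 1121 full seconds, remainder 23 frames.
1121 s = 0 h 18 min 41 s.
Timecode: 00:18:41:23.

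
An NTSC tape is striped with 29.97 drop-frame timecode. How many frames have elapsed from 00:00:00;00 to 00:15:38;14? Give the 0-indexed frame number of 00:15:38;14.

Complete 10-minute blocks: 1, each 17982 frames → 17982.
Remaining 5 whole minutes in the current block: 1800 + 4 × 1798 = 8992 frames.
Within the current minute: 38 × 30 + 14 − 2 = 1152 (labels ;00/;01 skipped at this minute). Total = 17982 + 8992 + 1152 = 28126.

28126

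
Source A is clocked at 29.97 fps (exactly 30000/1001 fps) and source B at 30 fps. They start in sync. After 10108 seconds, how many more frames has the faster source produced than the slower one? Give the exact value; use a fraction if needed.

A emits 30000/1001 × 10108 = 43320000/143 frames; B emits 30 × 10108 = 303240.
Difference = 43320/143 frames (≈ 302.9371); B is ahead of A.

43320/143 frames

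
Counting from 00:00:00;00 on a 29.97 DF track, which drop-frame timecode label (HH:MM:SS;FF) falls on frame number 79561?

Each 10-minute DF block holds 10 × 60 × 30 − 9 × 2 = 17982 frames. 79561 ÷ 17982 → 4 full blocks, remainder 7633.
Within the partial block the first minute is 1800 frames and each further minute 1798, so 4 further minute boundaries passed. Total skipped labels = 18 × 4 + 2 × 4 = 80.
Non-drop label index = 79561 + 80 = 79641; at 30 labels/s that is 00:44:14:21, i.e. DF 00:44:14;21.

00:44:14;21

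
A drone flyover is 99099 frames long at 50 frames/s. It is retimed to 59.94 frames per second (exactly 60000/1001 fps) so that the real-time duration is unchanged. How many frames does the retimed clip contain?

Target frames = source frames × (target rate / source rate) = 99099 × (60000/1001)/(50) = 99099 × 1200/1001 = 118800.

118800 frames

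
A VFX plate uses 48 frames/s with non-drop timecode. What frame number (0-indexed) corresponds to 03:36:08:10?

Total seconds to the label: (3 × 3600 + 36 × 60 + 8) = 12968.
Frame index = 12968 × 48 + 10 = 622474.

622474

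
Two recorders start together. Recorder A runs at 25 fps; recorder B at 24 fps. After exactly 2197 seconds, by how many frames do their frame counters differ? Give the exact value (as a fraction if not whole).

2197 frames

A emits 25 × 2197 = 54925 frames; B emits 24 × 2197 = 52728.
Difference = 2197 frames; B is behind A.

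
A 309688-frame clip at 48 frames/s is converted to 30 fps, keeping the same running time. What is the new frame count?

Target frames = source frames × (target rate / source rate) = 309688 × (30)/(48) = 309688 × 5/8 = 193555.

193555 frames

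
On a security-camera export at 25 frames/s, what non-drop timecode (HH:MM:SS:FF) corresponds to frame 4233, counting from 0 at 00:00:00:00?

00:02:49:08

4233 ÷ 25 = 169 full seconds, remainder 8 frames.
169 s = 0 h 2 min 49 s.
Timecode: 00:02:49:08.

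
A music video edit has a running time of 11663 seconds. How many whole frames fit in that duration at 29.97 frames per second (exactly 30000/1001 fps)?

349540 frames

Frames = 11663 × 30000/1001 = 349890000/1001 ≈ 349540.4595.
Complete frames: 349540.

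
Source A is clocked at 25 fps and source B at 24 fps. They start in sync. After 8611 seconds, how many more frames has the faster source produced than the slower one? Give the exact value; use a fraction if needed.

A emits 25 × 8611 = 215275 frames; B emits 24 × 8611 = 206664.
Difference = 8611 frames; B is behind A.

8611 frames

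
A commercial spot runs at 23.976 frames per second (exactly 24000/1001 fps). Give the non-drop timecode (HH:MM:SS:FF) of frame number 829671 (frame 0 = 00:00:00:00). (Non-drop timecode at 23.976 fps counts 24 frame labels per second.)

829671 ÷ 24 = 34569 full seconds, remainder 15 frames.
34569 s = 9 h 36 min 9 s.
Timecode: 09:36:09:15.

09:36:09:15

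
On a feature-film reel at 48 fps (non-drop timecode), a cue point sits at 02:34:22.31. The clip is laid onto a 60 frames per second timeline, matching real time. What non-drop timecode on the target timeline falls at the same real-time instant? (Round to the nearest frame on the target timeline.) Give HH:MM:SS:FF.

Source frame index: (2×3600 + 34×60 + 22) × 48 + 31 = 444607.
Real time: 444607 / (48) = 444607/48 s.
Target frame: (444607/48) × (60) = 2223035/4 ≈ 555758.750 → 555759.
At 60 labels/s: frame 555759 → 02:34:22:39.

02:34:22:39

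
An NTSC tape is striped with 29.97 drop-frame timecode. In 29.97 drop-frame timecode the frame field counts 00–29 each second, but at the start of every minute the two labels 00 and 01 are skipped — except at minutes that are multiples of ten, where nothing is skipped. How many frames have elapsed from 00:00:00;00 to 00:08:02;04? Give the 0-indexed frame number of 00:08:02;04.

As if non-drop at 30 labels/s: (0 × 3600 + 8 × 60 + 2) × 30 + 4 = 14464.
Minute boundaries passed: 8; those not divisible by 10: 8 − 0 = 8; dropped labels = 2 × 8 = 16.
Actual frame index = 14464 − 16 = 14448.

14448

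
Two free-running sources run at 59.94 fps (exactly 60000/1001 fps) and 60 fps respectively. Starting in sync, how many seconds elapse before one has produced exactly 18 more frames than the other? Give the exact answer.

300.3 seconds

The gap grows by |60 − 60000/1001| = 60/1001 frames per second.
Time for a 18-frame gap: 18 ÷ (60/1001) = 300.3 s.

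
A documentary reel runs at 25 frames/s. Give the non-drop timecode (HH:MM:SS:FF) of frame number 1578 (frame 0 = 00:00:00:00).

00:01:03:03

1578 ÷ 25 = 63 full seconds, remainder 3 frames.
63 s = 0 h 1 min 3 s.
Timecode: 00:01:03:03.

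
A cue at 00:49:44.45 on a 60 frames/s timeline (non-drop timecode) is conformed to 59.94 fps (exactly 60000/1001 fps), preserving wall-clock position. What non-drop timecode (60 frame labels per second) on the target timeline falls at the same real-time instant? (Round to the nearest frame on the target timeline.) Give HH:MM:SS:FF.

00:49:41:46

Source frame index: (0×3600 + 49×60 + 44) × 60 + 45 = 179085.
Real time: 179085 / (60) = 11939/4 s.
Target frame: (11939/4) × (60000/1001) = 179085000/1001 ≈ 178906.094 → 178906.
At 60 labels/s: frame 178906 → 00:49:41:46.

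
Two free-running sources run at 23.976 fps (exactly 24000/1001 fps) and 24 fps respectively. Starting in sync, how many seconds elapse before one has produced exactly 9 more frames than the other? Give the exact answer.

375.375 seconds

The gap grows by |24 − 24000/1001| = 24/1001 frames per second.
Time for a 9-frame gap: 9 ÷ (24/1001) = 375.375 s.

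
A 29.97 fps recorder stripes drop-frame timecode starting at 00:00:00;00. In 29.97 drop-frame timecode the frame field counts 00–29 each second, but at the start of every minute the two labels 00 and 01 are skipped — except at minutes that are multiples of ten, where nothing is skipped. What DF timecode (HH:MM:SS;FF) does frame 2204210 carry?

Each 10-minute DF block holds 10 × 60 × 30 − 9 × 2 = 17982 frames. 2204210 ÷ 17982 → 122 full blocks, remainder 10406.
Within the partial block the first minute is 1800 frames and each further minute 1798, so 5 further minute boundaries passed. Total skipped labels = 18 × 122 + 2 × 5 = 2206.
Non-drop label index = 2204210 + 2206 = 2206416; at 30 labels/s that is 20:25:47:06, i.e. DF 20:25:47;06.

20:25:47;06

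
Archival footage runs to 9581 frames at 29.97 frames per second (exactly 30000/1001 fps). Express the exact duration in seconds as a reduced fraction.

9590581/30000 seconds

Running time = 9581 ÷ (30000/1001) = 9581 × 1001/30000 = 9590581/30000 s.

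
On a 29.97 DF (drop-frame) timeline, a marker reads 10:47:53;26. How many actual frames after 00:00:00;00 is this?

1165050

As if non-drop at 30 labels/s: (10 × 3600 + 47 × 60 + 53) × 30 + 26 = 1166216.
Minute boundaries passed: 647; those not divisible by 10: 647 − 64 = 583; dropped labels = 2 × 583 = 1166.
Actual frame index = 1166216 − 1166 = 1165050.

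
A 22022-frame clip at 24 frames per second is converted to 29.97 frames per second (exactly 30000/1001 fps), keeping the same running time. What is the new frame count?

27500 frames

Target frames = source frames × (target rate / source rate) = 22022 × (30000/1001)/(24) = 22022 × 1250/1001 = 27500.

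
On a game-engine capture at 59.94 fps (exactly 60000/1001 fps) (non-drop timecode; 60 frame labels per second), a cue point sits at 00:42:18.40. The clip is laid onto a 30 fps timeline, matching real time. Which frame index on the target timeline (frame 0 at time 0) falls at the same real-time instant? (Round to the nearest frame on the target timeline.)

frame 76236

Source frame index: (0×3600 + 42×60 + 18) × 60 + 40 = 152320.
Real time: 152320 / (60000/1001) = 952952/375 s.
Target frame: (952952/375) × (30) = 1905904/25 ≈ 76236.160 → 76236.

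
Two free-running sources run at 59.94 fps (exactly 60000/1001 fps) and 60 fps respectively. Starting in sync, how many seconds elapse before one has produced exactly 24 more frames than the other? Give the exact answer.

400.4 seconds

The gap grows by |60 − 60000/1001| = 60/1001 frames per second.
Time for a 24-frame gap: 24 ÷ (60/1001) = 400.4 s.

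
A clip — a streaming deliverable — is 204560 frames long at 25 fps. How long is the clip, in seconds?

8182.4 seconds

Running time = 204560 / (25) = 8182.4 s.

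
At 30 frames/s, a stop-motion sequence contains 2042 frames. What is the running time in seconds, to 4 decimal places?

68.0667 seconds

Running time = 2042 × 1/30 = 1021/15 s ≈ 68.0667 s.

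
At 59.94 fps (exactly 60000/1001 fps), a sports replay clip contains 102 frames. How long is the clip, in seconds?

1.7017 seconds

Running time = 102 / (60000/1001) = 1.7017 s.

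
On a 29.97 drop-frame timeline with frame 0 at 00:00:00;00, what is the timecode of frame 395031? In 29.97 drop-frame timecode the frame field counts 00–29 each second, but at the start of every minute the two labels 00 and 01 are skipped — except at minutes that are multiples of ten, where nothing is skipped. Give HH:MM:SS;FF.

03:39:40;27

Ten DF minutes hold 17982 frames, so frame 395031 lies in block 21 (frames 377622–395603) with 17409 frames into that block.
The block's first minute is 1800 frames and the rest 1798 each; 17409 frames reaches minute 9, so 21 × 18 + 9 × 2 = 396 labels have been skipped so far.
Adding those back, label number 395031 + 396 = 395427 at 30 labels/s is 13180 s + 27 f = 3 h 39 min 40 s frame 27, i.e. 03:39:40;27.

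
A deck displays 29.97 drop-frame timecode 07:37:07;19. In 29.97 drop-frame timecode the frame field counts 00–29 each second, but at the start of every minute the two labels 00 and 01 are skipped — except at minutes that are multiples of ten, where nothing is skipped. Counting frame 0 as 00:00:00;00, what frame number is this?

822005

Complete 10-minute blocks: 45, each 17982 frames → 809190.
Remaining 7 whole minutes in the current block: 1800 + 6 × 1798 = 12588 frames.
Within the current minute: 7 × 30 + 19 − 2 = 227 (labels ;00/;01 skipped at this minute). Total = 809190 + 12588 + 227 = 822005.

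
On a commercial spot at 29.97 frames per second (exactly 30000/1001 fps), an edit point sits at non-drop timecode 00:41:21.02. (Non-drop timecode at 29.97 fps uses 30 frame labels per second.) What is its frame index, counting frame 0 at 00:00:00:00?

Total seconds to the label: (0 × 3600 + 41 × 60 + 21) = 2481.
Frame index = 2481 × 30 + 2 = 74432.

frame 74432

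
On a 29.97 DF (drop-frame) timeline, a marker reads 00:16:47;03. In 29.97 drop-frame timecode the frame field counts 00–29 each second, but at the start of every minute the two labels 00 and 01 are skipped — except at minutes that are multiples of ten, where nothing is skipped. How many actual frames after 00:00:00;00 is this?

30183

Complete 10-minute blocks: 1, each 17982 frames → 17982.
Remaining 6 whole minutes in the current block: 1800 + 5 × 1798 = 10790 frames.
Within the current minute: 47 × 30 + 3 − 2 = 1411 (labels ;00/;01 skipped at this minute). Total = 17982 + 10790 + 1411 = 30183.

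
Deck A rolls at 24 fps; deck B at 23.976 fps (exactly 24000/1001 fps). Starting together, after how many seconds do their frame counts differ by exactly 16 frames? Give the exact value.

The gap grows by |24000/1001 − 24| = 24/1001 frames per second.
Time for a 16-frame gap: 16 ÷ (24/1001) = 2002/3 s.

2002/3 seconds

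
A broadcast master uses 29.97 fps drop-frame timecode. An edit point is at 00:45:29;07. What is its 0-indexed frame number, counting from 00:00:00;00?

Complete 10-minute blocks: 4, each 17982 frames → 71928.
Remaining 5 whole minutes in the current block: 1800 + 4 × 1798 = 8992 frames.
Within the current minute: 29 × 30 + 7 − 2 = 875 (labels ;00/;01 skipped at this minute). Total = 71928 + 8992 + 875 = 81795.

81795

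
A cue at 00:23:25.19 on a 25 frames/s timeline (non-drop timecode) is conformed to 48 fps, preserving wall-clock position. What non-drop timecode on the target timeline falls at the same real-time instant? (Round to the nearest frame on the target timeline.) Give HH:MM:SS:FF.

00:23:25:36

Source frame index: (0×3600 + 23×60 + 25) × 25 + 19 = 35144.
Real time: 35144 / (25) = 35144/25 s.
Target frame: (35144/25) × (48) = 1686912/25 ≈ 67476.480 → 67476.
At 48 labels/s: frame 67476 → 00:23:25:36.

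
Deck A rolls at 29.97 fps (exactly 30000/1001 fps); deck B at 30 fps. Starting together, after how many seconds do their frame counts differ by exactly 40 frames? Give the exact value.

4004/3 seconds

The gap grows by |30 − 30000/1001| = 30/1001 frames per second.
Time for a 40-frame gap: 40 ÷ (30/1001) = 4004/3 s.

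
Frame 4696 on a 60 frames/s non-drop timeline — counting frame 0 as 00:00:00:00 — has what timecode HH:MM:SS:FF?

00:01:18:16

4696 ÷ 60 = 78 full seconds, remainder 16 frames.
78 s = 0 h 1 min 18 s.
Timecode: 00:01:18:16.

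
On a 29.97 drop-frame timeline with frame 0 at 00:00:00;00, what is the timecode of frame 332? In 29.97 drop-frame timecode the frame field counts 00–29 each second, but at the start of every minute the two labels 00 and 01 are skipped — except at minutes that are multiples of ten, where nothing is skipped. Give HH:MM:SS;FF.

00:00:11;02

Each 10-minute DF block holds 10 × 60 × 30 − 9 × 2 = 17982 frames. 332 ÷ 17982 → 0 full blocks, remainder 332.
Within the partial block the first minute is 1800 frames and each further minute 1798, so 0 further minute boundaries passed. Total skipped labels = 18 × 0 + 2 × 0 = 0.
Non-drop label index = 332 + 0 = 332; at 30 labels/s that is 00:00:11:02, i.e. DF 00:00:11;02.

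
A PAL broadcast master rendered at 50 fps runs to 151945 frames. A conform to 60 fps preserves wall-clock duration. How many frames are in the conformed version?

182334 frames

Target frames = source frames × (target rate / source rate) = 151945 × (60)/(50) = 151945 × 6/5 = 182334.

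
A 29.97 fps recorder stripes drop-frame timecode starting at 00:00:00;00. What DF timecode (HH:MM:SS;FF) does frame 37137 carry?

Each 10-minute DF block holds 10 × 60 × 30 − 9 × 2 = 17982 frames. 37137 ÷ 17982 → 2 full blocks, remainder 1173.
Within the partial block the first minute is 1800 frames and each further minute 1798, so 0 further minute boundaries passed. Total skipped labels = 18 × 2 + 2 × 0 = 36.
Non-drop label index = 37137 + 36 = 37173; at 30 labels/s that is 00:20:39:03, i.e. DF 00:20:39;03.

00:20:39;03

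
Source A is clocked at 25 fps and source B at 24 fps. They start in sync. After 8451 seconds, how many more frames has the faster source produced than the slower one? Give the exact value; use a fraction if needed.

8451 frames

A emits 25 × 8451 = 211275 frames; B emits 24 × 8451 = 202824.
Difference = 8451 frames; B is behind A.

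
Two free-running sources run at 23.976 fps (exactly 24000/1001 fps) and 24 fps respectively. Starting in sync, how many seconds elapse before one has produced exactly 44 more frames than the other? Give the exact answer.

11011/6 seconds

The gap grows by |24 − 24000/1001| = 24/1001 frames per second.
Time for a 44-frame gap: 44 ÷ (24/1001) = 11011/6 s.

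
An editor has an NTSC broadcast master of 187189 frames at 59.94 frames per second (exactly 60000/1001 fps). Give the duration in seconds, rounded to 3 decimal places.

Running time = 187189 × 1001/60000 = 187376189/60000 s ≈ 3122.936 s.

3122.936 seconds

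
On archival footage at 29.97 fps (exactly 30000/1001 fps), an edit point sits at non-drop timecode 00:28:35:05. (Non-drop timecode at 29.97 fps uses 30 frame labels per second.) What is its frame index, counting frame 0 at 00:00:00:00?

Total seconds to the label: (0 × 3600 + 28 × 60 + 35) = 1715.
Frame index = 1715 × 30 + 5 = 51455.

51455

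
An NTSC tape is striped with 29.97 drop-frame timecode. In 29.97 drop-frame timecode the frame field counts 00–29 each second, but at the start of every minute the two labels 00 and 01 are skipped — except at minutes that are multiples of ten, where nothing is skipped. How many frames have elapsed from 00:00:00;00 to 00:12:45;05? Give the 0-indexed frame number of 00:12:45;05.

22933

As if non-drop at 30 labels/s: (0 × 3600 + 12 × 60 + 45) × 30 + 5 = 22955.
Minute boundaries passed: 12; those not divisible by 10: 12 − 1 = 11; dropped labels = 2 × 11 = 22.
Actual frame index = 22955 − 22 = 22933.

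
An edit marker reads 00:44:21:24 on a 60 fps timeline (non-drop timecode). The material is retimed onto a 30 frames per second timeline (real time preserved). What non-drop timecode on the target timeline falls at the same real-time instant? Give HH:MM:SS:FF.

Source frame index: (0×3600 + 44×60 + 21) × 60 + 24 = 159684.
Real time: 159684 / (60) = 13307/5 s.
Target frame: (13307/5) × (30) = 79842.
At 30 labels/s: frame 79842 → 00:44:21:12.

00:44:21:12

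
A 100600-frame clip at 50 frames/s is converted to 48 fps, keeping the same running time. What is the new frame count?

Target frames = source frames × (target rate / source rate) = 100600 × (48)/(50) = 100600 × 24/25 = 96576.

96576 frames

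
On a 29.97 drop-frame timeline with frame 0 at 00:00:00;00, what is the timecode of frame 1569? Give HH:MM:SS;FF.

Each 10-minute DF block holds 10 × 60 × 30 − 9 × 2 = 17982 frames. 1569 ÷ 17982 → 0 full blocks, remainder 1569.
Within the partial block the first minute is 1800 frames and each further minute 1798, so 0 further minute boundaries passed. Total skipped labels = 18 × 0 + 2 × 0 = 0.
Non-drop label index = 1569 + 0 = 1569; at 30 labels/s that is 00:00:52:09, i.e. DF 00:00:52;09.

00:00:52;09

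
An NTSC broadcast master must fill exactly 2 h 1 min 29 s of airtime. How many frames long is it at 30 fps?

218670 frames

2 h 1 min 29 s = 7289 s.
Frames = 7289 × 30 = 218670.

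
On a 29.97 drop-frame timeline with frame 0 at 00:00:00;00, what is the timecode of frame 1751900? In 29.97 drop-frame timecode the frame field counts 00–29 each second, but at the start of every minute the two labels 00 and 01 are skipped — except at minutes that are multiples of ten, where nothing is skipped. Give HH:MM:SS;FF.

Each 10-minute DF block holds 10 × 60 × 30 − 9 × 2 = 17982 frames. 1751900 ÷ 17982 → 97 full blocks, remainder 7646.
Within the partial block the first minute is 1800 frames and each further minute 1798, so 4 further minute boundaries passed. Total skipped labels = 18 × 97 + 2 × 4 = 1754.
Non-drop label index = 1751900 + 1754 = 1753654; at 30 labels/s that is 16:14:15:04, i.e. DF 16:14:15;04.

16:14:15;04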